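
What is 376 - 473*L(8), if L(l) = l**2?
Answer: -29896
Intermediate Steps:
376 - 473*L(8) = 376 - 473*8**2 = 376 - 473*64 = 376 - 30272 = -29896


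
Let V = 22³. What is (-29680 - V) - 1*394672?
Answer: -435000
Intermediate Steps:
V = 10648
(-29680 - V) - 1*394672 = (-29680 - 1*10648) - 1*394672 = (-29680 - 10648) - 394672 = -40328 - 394672 = -435000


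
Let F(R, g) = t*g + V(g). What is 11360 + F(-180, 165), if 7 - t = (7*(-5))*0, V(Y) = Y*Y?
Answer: 39740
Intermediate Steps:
V(Y) = Y**2
t = 7 (t = 7 - 7*(-5)*0 = 7 - (-35)*0 = 7 - 1*0 = 7 + 0 = 7)
F(R, g) = g**2 + 7*g (F(R, g) = 7*g + g**2 = g**2 + 7*g)
11360 + F(-180, 165) = 11360 + 165*(7 + 165) = 11360 + 165*172 = 11360 + 28380 = 39740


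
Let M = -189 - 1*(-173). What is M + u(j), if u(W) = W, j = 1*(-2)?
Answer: -18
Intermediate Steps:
j = -2
M = -16 (M = -189 + 173 = -16)
M + u(j) = -16 - 2 = -18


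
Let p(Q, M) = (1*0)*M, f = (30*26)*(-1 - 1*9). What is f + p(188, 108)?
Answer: -7800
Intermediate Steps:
f = -7800 (f = 780*(-1 - 9) = 780*(-10) = -7800)
p(Q, M) = 0 (p(Q, M) = 0*M = 0)
f + p(188, 108) = -7800 + 0 = -7800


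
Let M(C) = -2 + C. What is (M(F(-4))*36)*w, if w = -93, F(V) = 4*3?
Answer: -33480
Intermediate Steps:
F(V) = 12
(M(F(-4))*36)*w = ((-2 + 12)*36)*(-93) = (10*36)*(-93) = 360*(-93) = -33480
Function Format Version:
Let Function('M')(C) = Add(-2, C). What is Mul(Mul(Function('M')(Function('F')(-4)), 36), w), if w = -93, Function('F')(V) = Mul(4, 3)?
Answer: -33480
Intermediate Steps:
Function('F')(V) = 12
Mul(Mul(Function('M')(Function('F')(-4)), 36), w) = Mul(Mul(Add(-2, 12), 36), -93) = Mul(Mul(10, 36), -93) = Mul(360, -93) = -33480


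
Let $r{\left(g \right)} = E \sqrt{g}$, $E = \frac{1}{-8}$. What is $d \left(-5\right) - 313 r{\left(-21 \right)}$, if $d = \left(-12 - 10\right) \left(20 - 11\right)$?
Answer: $990 + \frac{313 i \sqrt{21}}{8} \approx 990.0 + 179.29 i$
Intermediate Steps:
$d = -198$ ($d = \left(-22\right) 9 = -198$)
$E = - \frac{1}{8} \approx -0.125$
$r{\left(g \right)} = - \frac{\sqrt{g}}{8}$
$d \left(-5\right) - 313 r{\left(-21 \right)} = \left(-198\right) \left(-5\right) - 313 \left(- \frac{\sqrt{-21}}{8}\right) = 990 - 313 \left(- \frac{i \sqrt{21}}{8}\right) = 990 + \frac{313 i \sqrt{21}}{8}$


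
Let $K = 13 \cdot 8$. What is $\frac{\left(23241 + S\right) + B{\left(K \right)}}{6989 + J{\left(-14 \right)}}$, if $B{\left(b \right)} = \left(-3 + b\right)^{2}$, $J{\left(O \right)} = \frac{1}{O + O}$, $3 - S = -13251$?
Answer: $\frac{1307488}{195691} \approx 6.6814$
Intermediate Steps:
$S = 13254$ ($S = 3 - -13251 = 3 + 13251 = 13254$)
$J{\left(O \right)} = \frac{1}{2 O}$
$K = 104$
$\frac{\left(23241 + S\right) + B{\left(K \right)}}{6989 + J{\left(-14 \right)}} = \frac{\left(23241 + 13254\right) + \left(-3 + 104\right)^{2}}{6989 + \frac{1}{2 \left(-14\right)}} = \frac{36495 + 101^{2}}{6989 + \frac{1}{2} \left(- \frac{1}{14}\right)} = \frac{36495 + 10201}{6989 - \frac{1}{28}} = \frac{46696}{\frac{195691}{28}} = 46696 \cdot \frac{28}{195691} = \frac{1307488}{195691}$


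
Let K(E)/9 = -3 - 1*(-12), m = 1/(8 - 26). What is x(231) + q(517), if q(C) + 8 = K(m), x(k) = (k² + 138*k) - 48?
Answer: 85264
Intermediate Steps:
m = -1/18 (m = 1/(-18) = -1/18 ≈ -0.055556)
x(k) = -48 + k² + 138*k
K(E) = 81 (K(E) = 9*(-3 - 1*(-12)) = 9*(-3 + 12) = 9*9 = 81)
q(C) = 73 (q(C) = -8 + 81 = 73)
x(231) + q(517) = (-48 + 231² + 138*231) + 73 = (-48 + 53361 + 31878) + 73 = 85191 + 73 = 85264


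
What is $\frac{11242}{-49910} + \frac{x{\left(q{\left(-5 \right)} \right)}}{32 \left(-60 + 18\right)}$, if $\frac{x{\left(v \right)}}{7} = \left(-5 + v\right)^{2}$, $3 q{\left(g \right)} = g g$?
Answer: $- \frac{436021}{1540080} \approx -0.28312$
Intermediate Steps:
$q{\left(g \right)} = \frac{g^{2}}{3}$ ($q{\left(g \right)} = \frac{g g}{3} = \frac{g^{2}}{3}$)
$x{\left(v \right)} = 7 \left(-5 + v\right)^{2}$
$\frac{11242}{-49910} + \frac{x{\left(q{\left(-5 \right)} \right)}}{32 \left(-60 + 18\right)} = \frac{11242}{-49910} + \frac{7 \left(-5 + \frac{\left(-5\right)^{2}}{3}\right)^{2}}{32 \left(-60 + 18\right)} = 11242 \left(- \frac{1}{49910}\right) + \frac{7 \left(-5 + \frac{1}{3} \cdot 25\right)^{2}}{32 \left(-42\right)} = - \frac{803}{3565} + \frac{7 \left(-5 + \frac{25}{3}\right)^{2}}{-1344} = - \frac{803}{3565} + 7 \left(\frac{10}{3}\right)^{2} \left(- \frac{1}{1344}\right) = - \frac{803}{3565} + 7 \cdot \frac{100}{9} \left(- \frac{1}{1344}\right) = - \frac{803}{3565} + \frac{700}{9} \left(- \frac{1}{1344}\right) = - \frac{803}{3565} - \frac{25}{432} = - \frac{436021}{1540080}$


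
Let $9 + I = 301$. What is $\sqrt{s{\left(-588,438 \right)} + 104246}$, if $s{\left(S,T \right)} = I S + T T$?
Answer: $41 \sqrt{74} \approx 352.7$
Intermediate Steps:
$I = 292$ ($I = -9 + 301 = 292$)
$s{\left(S,T \right)} = T^{2} + 292 S$ ($s{\left(S,T \right)} = 292 S + T T = 292 S + T^{2} = T^{2} + 292 S$)
$\sqrt{s{\left(-588,438 \right)} + 104246} = \sqrt{\left(438^{2} + 292 \left(-588\right)\right) + 104246} = \sqrt{\left(191844 - 171696\right) + 104246} = \sqrt{20148 + 104246} = \sqrt{124394} = 41 \sqrt{74}$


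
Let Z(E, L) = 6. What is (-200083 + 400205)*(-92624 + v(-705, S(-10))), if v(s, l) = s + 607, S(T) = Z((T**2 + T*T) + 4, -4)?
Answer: -18555712084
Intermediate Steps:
S(T) = 6
v(s, l) = 607 + s
(-200083 + 400205)*(-92624 + v(-705, S(-10))) = (-200083 + 400205)*(-92624 + (607 - 705)) = 200122*(-92624 - 98) = 200122*(-92722) = -18555712084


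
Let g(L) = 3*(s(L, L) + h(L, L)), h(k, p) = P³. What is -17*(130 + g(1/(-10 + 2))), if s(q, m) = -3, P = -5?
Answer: 4318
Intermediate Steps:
h(k, p) = -125 (h(k, p) = (-5)³ = -125)
g(L) = -384 (g(L) = 3*(-3 - 125) = 3*(-128) = -384)
-17*(130 + g(1/(-10 + 2))) = -17*(130 - 384) = -17*(-254) = 4318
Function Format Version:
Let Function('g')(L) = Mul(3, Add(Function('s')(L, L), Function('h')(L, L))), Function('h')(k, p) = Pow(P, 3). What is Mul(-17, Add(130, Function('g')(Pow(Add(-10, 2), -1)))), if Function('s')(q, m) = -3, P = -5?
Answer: 4318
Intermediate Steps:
Function('h')(k, p) = -125 (Function('h')(k, p) = Pow(-5, 3) = -125)
Function('g')(L) = -384 (Function('g')(L) = Mul(3, Add(-3, -125)) = Mul(3, -128) = -384)
Mul(-17, Add(130, Function('g')(Pow(Add(-10, 2), -1)))) = Mul(-17, Add(130, -384)) = Mul(-17, -254) = 4318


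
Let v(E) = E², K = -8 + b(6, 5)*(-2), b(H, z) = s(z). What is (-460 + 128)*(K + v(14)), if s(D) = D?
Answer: -59096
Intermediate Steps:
b(H, z) = z
K = -18 (K = -8 + 5*(-2) = -8 - 10 = -18)
(-460 + 128)*(K + v(14)) = (-460 + 128)*(-18 + 14²) = -332*(-18 + 196) = -332*178 = -59096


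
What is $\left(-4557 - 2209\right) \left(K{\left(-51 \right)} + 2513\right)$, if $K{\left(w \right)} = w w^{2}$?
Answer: $880513708$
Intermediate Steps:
$K{\left(w \right)} = w^{3}$
$\left(-4557 - 2209\right) \left(K{\left(-51 \right)} + 2513\right) = \left(-4557 - 2209\right) \left(\left(-51\right)^{3} + 2513\right) = - 6766 \left(-132651 + 2513\right) = \left(-6766\right) \left(-130138\right) = 880513708$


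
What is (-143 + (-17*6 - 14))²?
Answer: 67081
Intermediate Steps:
(-143 + (-17*6 - 14))² = (-143 + (-102 - 14))² = (-143 - 116)² = (-259)² = 67081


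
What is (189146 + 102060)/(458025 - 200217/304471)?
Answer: 44331891013/69727564779 ≈ 0.63579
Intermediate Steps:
(189146 + 102060)/(458025 - 200217/304471) = 291206/(458025 - 200217*1/304471) = 291206/(458025 - 200217/304471) = 291206/(139455129558/304471) = 291206*(304471/139455129558) = 44331891013/69727564779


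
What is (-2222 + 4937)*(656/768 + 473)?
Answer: 20584225/16 ≈ 1.2865e+6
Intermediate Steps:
(-2222 + 4937)*(656/768 + 473) = 2715*(656*(1/768) + 473) = 2715*(41/48 + 473) = 2715*(22745/48) = 20584225/16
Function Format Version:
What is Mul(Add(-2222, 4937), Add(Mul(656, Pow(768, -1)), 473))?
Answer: Rational(20584225, 16) ≈ 1.2865e+6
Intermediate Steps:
Mul(Add(-2222, 4937), Add(Mul(656, Pow(768, -1)), 473)) = Mul(2715, Add(Mul(656, Rational(1, 768)), 473)) = Mul(2715, Add(Rational(41, 48), 473)) = Mul(2715, Rational(22745, 48)) = Rational(20584225, 16)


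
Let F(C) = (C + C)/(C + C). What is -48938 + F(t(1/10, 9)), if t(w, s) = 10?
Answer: -48937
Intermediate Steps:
F(C) = 1 (F(C) = (2*C)/((2*C)) = (2*C)*(1/(2*C)) = 1)
-48938 + F(t(1/10, 9)) = -48938 + 1 = -48937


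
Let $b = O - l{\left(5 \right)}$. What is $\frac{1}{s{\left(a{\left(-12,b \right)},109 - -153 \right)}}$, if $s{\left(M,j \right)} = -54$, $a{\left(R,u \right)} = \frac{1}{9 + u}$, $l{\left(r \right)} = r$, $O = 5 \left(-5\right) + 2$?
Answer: $- \frac{1}{54} \approx -0.018519$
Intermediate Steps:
$O = -23$ ($O = -25 + 2 = -23$)
$b = -28$ ($b = -23 - 5 = -28$)
$\frac{1}{s{\left(a{\left(-12,b \right)},109 - -153 \right)}} = \frac{1}{-54} = - \frac{1}{54}$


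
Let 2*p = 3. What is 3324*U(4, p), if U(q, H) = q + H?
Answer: 18282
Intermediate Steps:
p = 3/2 (p = (½)*3 = 3/2 ≈ 1.5000)
U(q, H) = H + q
3324*U(4, p) = 3324*(3/2 + 4) = 3324*(11/2) = 18282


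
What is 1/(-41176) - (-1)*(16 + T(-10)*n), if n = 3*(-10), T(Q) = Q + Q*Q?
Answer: -110516385/41176 ≈ -2684.0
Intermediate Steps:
T(Q) = Q + Q²
n = -30
1/(-41176) - (-1)*(16 + T(-10)*n) = 1/(-41176) - (-1)*(16 - 10*(1 - 10)*(-30)) = -1/41176 - (-1)*(16 - 10*(-9)*(-30)) = -1/41176 - (-1)*(16 + 90*(-30)) = -1/41176 - (-1)*(16 - 2700) = -1/41176 - (-1)*(-2684) = -1/41176 - 1*2684 = -1/41176 - 2684 = -110516385/41176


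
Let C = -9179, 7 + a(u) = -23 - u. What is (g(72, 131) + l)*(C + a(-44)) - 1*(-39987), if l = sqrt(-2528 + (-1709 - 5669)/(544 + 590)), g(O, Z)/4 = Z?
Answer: -4762473 - 3055*I*sqrt(205295)/3 ≈ -4.7625e+6 - 4.614e+5*I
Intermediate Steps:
a(u) = -30 - u (a(u) = -7 + (-23 - u) = -30 - u)
g(O, Z) = 4*Z
l = I*sqrt(205295)/9 (l = sqrt(-2528 - 7378/1134) = sqrt(-2528 - 7378*1/1134) = sqrt(-2528 - 527/81) = sqrt(-205295/81) = I*sqrt(205295)/9 ≈ 50.344*I)
(g(72, 131) + l)*(C + a(-44)) - 1*(-39987) = (4*131 + I*sqrt(205295)/9)*(-9179 + (-30 - 1*(-44))) - 1*(-39987) = (524 + I*sqrt(205295)/9)*(-9179 + (-30 + 44)) + 39987 = (524 + I*sqrt(205295)/9)*(-9179 + 14) + 39987 = (524 + I*sqrt(205295)/9)*(-9165) + 39987 = (-4802460 - 3055*I*sqrt(205295)/3) + 39987 = -4762473 - 3055*I*sqrt(205295)/3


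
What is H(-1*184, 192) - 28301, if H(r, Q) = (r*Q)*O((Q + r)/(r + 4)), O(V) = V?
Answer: -400963/15 ≈ -26731.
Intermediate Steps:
H(r, Q) = Q*r*(Q + r)/(4 + r) (H(r, Q) = (r*Q)*((Q + r)/(r + 4)) = (Q*r)*((Q + r)/(4 + r)) = Q*r*(Q + r)/(4 + r))
H(-1*184, 192) - 28301 = 192*(-1*184)*(192 - 1*184)/(4 - 1*184) - 28301 = 192*(-184)*(192 - 184)/(4 - 184) - 28301 = 192*(-184)*8/(-180) - 28301 = 192*(-184)*(-1/180)*8 - 28301 = 23552/15 - 28301 = -400963/15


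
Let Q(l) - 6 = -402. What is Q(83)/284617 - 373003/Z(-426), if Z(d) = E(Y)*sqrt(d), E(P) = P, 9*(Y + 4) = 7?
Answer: -396/284617 - 1119009*I*sqrt(426)/4118 ≈ -0.0013913 - 5608.6*I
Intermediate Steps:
Y = -29/9 (Y = -4 + (1/9)*7 = -4 + 7/9 = -29/9 ≈ -3.2222)
Z(d) = -29*sqrt(d)/9
Q(l) = -396 (Q(l) = 6 - 402 = -396)
Q(83)/284617 - 373003/Z(-426) = -396/284617 - 373003*3*I*sqrt(426)/4118 = -396/284617 - 1119009*I*sqrt(426)/4118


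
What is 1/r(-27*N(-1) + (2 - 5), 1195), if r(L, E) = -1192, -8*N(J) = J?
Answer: -1/1192 ≈ -0.00083893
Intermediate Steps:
N(J) = -J/8
1/r(-27*N(-1) + (2 - 5), 1195) = 1/(-1192) = -1/1192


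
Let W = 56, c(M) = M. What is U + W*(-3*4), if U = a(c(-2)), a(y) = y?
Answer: -674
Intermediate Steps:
U = -2
U + W*(-3*4) = -2 + 56*(-3*4) = -2 + 56*(-12) = -2 - 672 = -674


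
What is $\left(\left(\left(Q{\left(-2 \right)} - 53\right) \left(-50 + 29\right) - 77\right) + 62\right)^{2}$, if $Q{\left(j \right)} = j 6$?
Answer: $1822500$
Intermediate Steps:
$Q{\left(j \right)} = 6 j$
$\left(\left(\left(Q{\left(-2 \right)} - 53\right) \left(-50 + 29\right) - 77\right) + 62\right)^{2} = \left(\left(\left(6 \left(-2\right) - 53\right) \left(-50 + 29\right) - 77\right) + 62\right)^{2} = \left(\left(\left(-12 - 53\right) \left(-21\right) - 77\right) + 62\right)^{2} = \left(\left(\left(-65\right) \left(-21\right) - 77\right) + 62\right)^{2} = \left(\left(1365 - 77\right) + 62\right)^{2} = \left(1288 + 62\right)^{2} = 1350^{2} = 1822500$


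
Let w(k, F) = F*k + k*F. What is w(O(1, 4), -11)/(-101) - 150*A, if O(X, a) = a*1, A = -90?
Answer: 1363588/101 ≈ 13501.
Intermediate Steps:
O(X, a) = a
w(k, F) = 2*F*k (w(k, F) = F*k + F*k = 2*F*k)
w(O(1, 4), -11)/(-101) - 150*A = (2*(-11)*4)/(-101) - 150*(-90) = -88*(-1/101) + 13500 = 88/101 + 13500 = 1363588/101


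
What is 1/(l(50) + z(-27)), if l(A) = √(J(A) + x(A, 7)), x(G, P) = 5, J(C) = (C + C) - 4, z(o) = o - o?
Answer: √101/101 ≈ 0.099504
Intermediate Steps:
z(o) = 0
J(C) = -4 + 2*C (J(C) = 2*C - 4 = -4 + 2*C)
l(A) = √(1 + 2*A) (l(A) = √((-4 + 2*A) + 5) = √(1 + 2*A))
1/(l(50) + z(-27)) = 1/(√(1 + 2*50) + 0) = 1/(√(1 + 100) + 0) = 1/(√101 + 0) = 1/(√101) = √101/101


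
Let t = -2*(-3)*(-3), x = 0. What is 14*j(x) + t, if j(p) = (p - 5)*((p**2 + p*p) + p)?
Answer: -18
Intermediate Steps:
j(p) = (-5 + p)*(p + 2*p**2) (j(p) = (-5 + p)*((p**2 + p**2) + p) = (-5 + p)*(2*p**2 + p) = (-5 + p)*(p + 2*p**2))
t = -18 (t = 6*(-3) = -18)
14*j(x) + t = 14*(0*(-5 - 9*0 + 2*0**2)) - 18 = 14*(0*(-5 + 0 + 2*0)) - 18 = 14*(0*(-5 + 0 + 0)) - 18 = 14*(0*(-5)) - 18 = 14*0 - 18 = 0 - 18 = -18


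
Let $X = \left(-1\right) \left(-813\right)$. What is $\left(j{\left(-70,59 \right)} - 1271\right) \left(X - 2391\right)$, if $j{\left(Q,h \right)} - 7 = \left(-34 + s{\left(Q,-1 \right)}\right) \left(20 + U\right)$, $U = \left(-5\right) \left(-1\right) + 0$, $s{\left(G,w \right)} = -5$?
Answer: $3533142$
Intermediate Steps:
$X = 813$
$U = 5$ ($U = 5 + 0 = 5$)
$j{\left(Q,h \right)} = -968$ ($j{\left(Q,h \right)} = 7 + \left(-34 - 5\right) \left(20 + 5\right) = 7 - 975 = -968$)
$\left(j{\left(-70,59 \right)} - 1271\right) \left(X - 2391\right) = \left(-968 - 1271\right) \left(813 - 2391\right) = \left(-2239\right) \left(-1578\right) = 3533142$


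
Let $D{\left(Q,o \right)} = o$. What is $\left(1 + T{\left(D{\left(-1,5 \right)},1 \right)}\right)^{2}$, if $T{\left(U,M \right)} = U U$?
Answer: $676$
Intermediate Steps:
$T{\left(U,M \right)} = U^{2}$
$\left(1 + T{\left(D{\left(-1,5 \right)},1 \right)}\right)^{2} = \left(1 + 5^{2}\right)^{2} = \left(1 + 25\right)^{2} = 26^{2} = 676$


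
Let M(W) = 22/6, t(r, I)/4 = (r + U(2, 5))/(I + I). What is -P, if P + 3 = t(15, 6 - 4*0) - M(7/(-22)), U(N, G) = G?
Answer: 0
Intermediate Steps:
t(r, I) = 2*(5 + r)/I (t(r, I) = 4*((r + 5)/(I + I)) = 4*((5 + r)/((2*I))) = 4*((5 + r)*(1/(2*I))) = 4*((5 + r)/(2*I)) = 2*(5 + r)/I)
M(W) = 11/3 (M(W) = 22*(1/6) = 11/3)
P = 0 (P = -3 + (2*(5 + 15)/(6 - 4*0) - 1*11/3) = -3 + (2*20/(6 + 0) - 11/3) = -3 + (2*20/6 - 11/3) = -3 + (2*(1/6)*20 - 11/3) = -3 + (20/3 - 11/3) = -3 + 3 = 0)
-P = -1*0 = 0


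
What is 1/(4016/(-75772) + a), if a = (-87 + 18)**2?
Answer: 18943/90186619 ≈ 0.00021004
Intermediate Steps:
a = 4761 (a = (-69)**2 = 4761)
1/(4016/(-75772) + a) = 1/(4016/(-75772) + 4761) = 1/(4016*(-1/75772) + 4761) = 1/(-1004/18943 + 4761) = 1/(90186619/18943) = 18943/90186619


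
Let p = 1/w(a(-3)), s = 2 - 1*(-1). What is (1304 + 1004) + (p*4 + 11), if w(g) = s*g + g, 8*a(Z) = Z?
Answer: 6949/3 ≈ 2316.3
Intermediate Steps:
s = 3 (s = 2 + 1 = 3)
a(Z) = Z/8
w(g) = 4*g (w(g) = 3*g + g = 4*g)
p = -⅔ (p = 1/(4*((⅛)*(-3))) = 1/(4*(-3/8)) = 1/(-3/2) = -⅔ ≈ -0.66667)
(1304 + 1004) + (p*4 + 11) = (1304 + 1004) + (-⅔*4 + 11) = 2308 + (-8/3 + 11) = 2308 + 25/3 = 6949/3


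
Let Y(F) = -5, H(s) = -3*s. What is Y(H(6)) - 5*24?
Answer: -125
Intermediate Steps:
Y(H(6)) - 5*24 = -5 - 5*24 = -5 - 120 = -125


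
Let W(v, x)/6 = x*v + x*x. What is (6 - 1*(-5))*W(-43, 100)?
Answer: 376200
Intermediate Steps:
W(v, x) = 6*x² + 6*v*x (W(v, x) = 6*(x*v + x*x) = 6*(v*x + x²) = 6*(x² + v*x) = 6*x² + 6*v*x)
(6 - 1*(-5))*W(-43, 100) = (6 - 1*(-5))*(6*100*(-43 + 100)) = (6 + 5)*(6*100*57) = 11*34200 = 376200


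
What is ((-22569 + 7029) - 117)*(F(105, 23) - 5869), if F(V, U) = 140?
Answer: 89698953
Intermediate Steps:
((-22569 + 7029) - 117)*(F(105, 23) - 5869) = ((-22569 + 7029) - 117)*(140 - 5869) = (-15540 - 117)*(-5729) = -15657*(-5729) = 89698953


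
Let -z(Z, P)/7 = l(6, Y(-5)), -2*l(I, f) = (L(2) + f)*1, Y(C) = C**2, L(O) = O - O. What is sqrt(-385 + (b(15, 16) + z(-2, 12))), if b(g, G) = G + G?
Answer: 3*I*sqrt(118)/2 ≈ 16.294*I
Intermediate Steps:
L(O) = 0
b(g, G) = 2*G
l(I, f) = -f/2 (l(I, f) = -(0 + f)/2 = -f/2)
z(Z, P) = 175/2 (z(Z, P) = -(-7)*(-5)**2/2 = -(-7)*25/2 = -7*(-25/2) = 175/2)
sqrt(-385 + (b(15, 16) + z(-2, 12))) = sqrt(-385 + (2*16 + 175/2)) = sqrt(-385 + (32 + 175/2)) = sqrt(-385 + 239/2) = sqrt(-531/2) = 3*I*sqrt(118)/2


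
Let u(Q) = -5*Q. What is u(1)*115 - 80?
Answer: -655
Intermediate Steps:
u(1)*115 - 80 = -5*1*115 - 80 = -5*115 - 80 = -575 - 80 = -655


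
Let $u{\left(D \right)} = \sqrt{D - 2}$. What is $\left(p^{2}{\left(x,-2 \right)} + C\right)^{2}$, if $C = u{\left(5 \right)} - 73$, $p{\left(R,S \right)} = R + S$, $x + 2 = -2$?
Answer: $\left(-37 + \sqrt{3}\right)^{2} \approx 1243.8$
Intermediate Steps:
$x = -4$ ($x = -2 - 2 = -4$)
$u{\left(D \right)} = \sqrt{-2 + D}$
$C = -73 + \sqrt{3}$ ($C = \sqrt{-2 + 5} - 73 = \sqrt{3} - 73 = -73 + \sqrt{3} \approx -71.268$)
$\left(p^{2}{\left(x,-2 \right)} + C\right)^{2} = \left(\left(-4 - 2\right)^{2} - \left(73 - \sqrt{3}\right)\right)^{2} = \left(\left(-6\right)^{2} - \left(73 - \sqrt{3}\right)\right)^{2} = \left(36 - \left(73 - \sqrt{3}\right)\right)^{2} = \left(-37 + \sqrt{3}\right)^{2}$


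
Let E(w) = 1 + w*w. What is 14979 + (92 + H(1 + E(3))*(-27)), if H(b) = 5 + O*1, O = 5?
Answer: 14801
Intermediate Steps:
E(w) = 1 + w²
H(b) = 10 (H(b) = 5 + 5*1 = 5 + 5 = 10)
14979 + (92 + H(1 + E(3))*(-27)) = 14979 + (92 + 10*(-27)) = 14979 + (92 - 270) = 14979 - 178 = 14801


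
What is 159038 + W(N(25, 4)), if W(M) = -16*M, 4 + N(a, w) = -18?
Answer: 159390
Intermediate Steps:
N(a, w) = -22 (N(a, w) = -4 - 18 = -22)
159038 + W(N(25, 4)) = 159038 - 16*(-22) = 159038 + 352 = 159390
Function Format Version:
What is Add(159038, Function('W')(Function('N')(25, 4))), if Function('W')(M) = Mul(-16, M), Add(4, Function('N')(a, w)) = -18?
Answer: 159390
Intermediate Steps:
Function('N')(a, w) = -22 (Function('N')(a, w) = Add(-4, -18) = -22)
Add(159038, Function('W')(Function('N')(25, 4))) = Add(159038, Mul(-16, -22)) = Add(159038, 352) = 159390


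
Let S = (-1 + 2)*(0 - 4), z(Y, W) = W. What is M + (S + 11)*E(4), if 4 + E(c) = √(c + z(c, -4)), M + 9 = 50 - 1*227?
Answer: -214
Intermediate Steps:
M = -186 (M = -9 + (50 - 1*227) = -9 + (50 - 227) = -9 - 177 = -186)
E(c) = -4 + √(-4 + c) (E(c) = -4 + √(c - 4) = -4 + √(-4 + c))
S = -4 (S = 1*(-4) = -4)
M + (S + 11)*E(4) = -186 + (-4 + 11)*(-4 + √(-4 + 4)) = -186 + 7*(-4 + √0) = -186 + 7*(-4 + 0) = -186 + 7*(-4) = -186 - 28 = -214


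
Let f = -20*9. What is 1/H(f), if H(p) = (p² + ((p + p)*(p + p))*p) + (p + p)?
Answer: -1/23295960 ≈ -4.2926e-8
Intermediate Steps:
f = -180
H(p) = p² + 2*p + 4*p³ (H(p) = (p² + ((2*p)*(2*p))*p) + 2*p = (p² + (4*p²)*p) + 2*p = (p² + 4*p³) + 2*p = p² + 2*p + 4*p³)
1/H(f) = 1/(-180*(2 - 180 + 4*(-180)²)) = 1/(-180*(2 - 180 + 4*32400)) = 1/(-180*(2 - 180 + 129600)) = 1/(-180*129422) = 1/(-23295960) = -1/23295960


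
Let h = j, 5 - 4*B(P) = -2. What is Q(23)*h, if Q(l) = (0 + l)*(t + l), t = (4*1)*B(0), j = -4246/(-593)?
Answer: 2929740/593 ≈ 4940.5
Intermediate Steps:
B(P) = 7/4 (B(P) = 5/4 - 1/4*(-2) = 5/4 + 1/2 = 7/4)
j = 4246/593 (j = -4246*(-1/593) = 4246/593 ≈ 7.1602)
h = 4246/593 ≈ 7.1602
t = 7 (t = (4*1)*(7/4) = 4*(7/4) = 7)
Q(l) = l*(7 + l) (Q(l) = (0 + l)*(7 + l) = l*(7 + l))
Q(23)*h = (23*(7 + 23))*(4246/593) = (23*30)*(4246/593) = 690*(4246/593) = 2929740/593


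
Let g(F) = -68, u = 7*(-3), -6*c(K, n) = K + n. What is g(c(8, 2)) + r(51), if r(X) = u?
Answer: -89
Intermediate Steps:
c(K, n) = -K/6 - n/6 (c(K, n) = -(K + n)/6 = -K/6 - n/6)
u = -21
r(X) = -21
g(c(8, 2)) + r(51) = -68 - 21 = -89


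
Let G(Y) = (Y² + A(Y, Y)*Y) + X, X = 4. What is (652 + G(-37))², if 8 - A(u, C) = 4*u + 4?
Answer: 12952801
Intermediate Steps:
A(u, C) = 4 - 4*u (A(u, C) = 8 - (4*u + 4) = 8 - (4 + 4*u) = 8 + (-4 - 4*u) = 4 - 4*u)
G(Y) = 4 + Y² + Y*(4 - 4*Y) (G(Y) = (Y² + (4 - 4*Y)*Y) + 4 = (Y² + Y*(4 - 4*Y)) + 4 = 4 + Y² + Y*(4 - 4*Y))
(652 + G(-37))² = (652 + (4 - 3*(-37)² + 4*(-37)))² = (652 + (4 - 3*1369 - 148))² = (652 + (4 - 4107 - 148))² = (652 - 4251)² = (-3599)² = 12952801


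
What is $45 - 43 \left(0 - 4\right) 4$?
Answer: $733$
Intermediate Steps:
$45 - 43 \left(0 - 4\right) 4 = 45 - 43 \left(\left(-4\right) 4\right) = 45 - -688 = 45 + 688 = 733$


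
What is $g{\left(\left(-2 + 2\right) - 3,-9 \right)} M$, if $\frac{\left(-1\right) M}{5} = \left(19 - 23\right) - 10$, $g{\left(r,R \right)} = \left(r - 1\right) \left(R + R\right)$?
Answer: $5040$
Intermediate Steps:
$g{\left(r,R \right)} = 2 R \left(-1 + r\right)$ ($g{\left(r,R \right)} = \left(-1 + r\right) 2 R = 2 R \left(-1 + r\right)$)
$M = 70$ ($M = - 5 \left(\left(19 - 23\right) - 10\right) = - 5 \left(-4 - 10\right) = \left(-5\right) \left(-14\right) = 70$)
$g{\left(\left(-2 + 2\right) - 3,-9 \right)} M = 2 \left(-9\right) \left(-1 + \left(\left(-2 + 2\right) - 3\right)\right) 70 = 2 \left(-9\right) \left(-1 + \left(0 - 3\right)\right) 70 = 2 \left(-9\right) \left(-1 - 3\right) 70 = 2 \left(-9\right) \left(-4\right) 70 = 72 \cdot 70 = 5040$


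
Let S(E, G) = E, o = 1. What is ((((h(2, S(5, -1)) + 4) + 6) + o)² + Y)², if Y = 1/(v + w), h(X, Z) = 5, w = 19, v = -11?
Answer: 4198401/64 ≈ 65600.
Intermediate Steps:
Y = ⅛ (Y = 1/(-11 + 19) = 1/8 = ⅛ ≈ 0.12500)
((((h(2, S(5, -1)) + 4) + 6) + o)² + Y)² = ((((5 + 4) + 6) + 1)² + ⅛)² = (((9 + 6) + 1)² + ⅛)² = ((15 + 1)² + ⅛)² = (16² + ⅛)² = (256 + ⅛)² = (2049/8)² = 4198401/64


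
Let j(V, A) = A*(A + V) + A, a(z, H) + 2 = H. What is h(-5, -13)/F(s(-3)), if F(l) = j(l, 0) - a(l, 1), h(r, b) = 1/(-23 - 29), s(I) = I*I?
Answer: -1/52 ≈ -0.019231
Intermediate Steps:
a(z, H) = -2 + H
j(V, A) = A + A*(A + V)
s(I) = I²
h(r, b) = -1/52 (h(r, b) = 1/(-52) = -1/52)
F(l) = 1 (F(l) = 0*(1 + 0 + l) - (-2 + 1) = 0*(1 + l) - 1*(-1) = 0 + 1 = 1)
h(-5, -13)/F(s(-3)) = -1/52/1 = -1/52*1 = -1/52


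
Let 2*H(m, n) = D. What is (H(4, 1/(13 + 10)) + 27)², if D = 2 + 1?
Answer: 3249/4 ≈ 812.25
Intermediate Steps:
D = 3
H(m, n) = 3/2 (H(m, n) = (½)*3 = 3/2)
(H(4, 1/(13 + 10)) + 27)² = (3/2 + 27)² = (57/2)² = 3249/4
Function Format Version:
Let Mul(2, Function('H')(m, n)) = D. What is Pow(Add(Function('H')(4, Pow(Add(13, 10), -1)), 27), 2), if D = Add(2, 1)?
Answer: Rational(3249, 4) ≈ 812.25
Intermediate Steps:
D = 3
Function('H')(m, n) = Rational(3, 2) (Function('H')(m, n) = Mul(Rational(1, 2), 3) = Rational(3, 2))
Pow(Add(Function('H')(4, Pow(Add(13, 10), -1)), 27), 2) = Pow(Add(Rational(3, 2), 27), 2) = Pow(Rational(57, 2), 2) = Rational(3249, 4)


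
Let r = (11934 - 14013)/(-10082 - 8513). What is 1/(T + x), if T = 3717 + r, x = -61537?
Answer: -18595/1075160821 ≈ -1.7295e-5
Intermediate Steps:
r = 2079/18595 (r = -2079/(-18595) = -2079*(-1/18595) = 2079/18595 ≈ 0.11180)
T = 69119694/18595 (T = 3717 + 2079/18595 = 69119694/18595 ≈ 3717.1)
1/(T + x) = 1/(69119694/18595 - 61537) = 1/(-1075160821/18595) = -18595/1075160821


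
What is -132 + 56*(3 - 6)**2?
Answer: 372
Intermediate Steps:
-132 + 56*(3 - 6)**2 = -132 + 56*(-3)**2 = -132 + 56*9 = -132 + 504 = 372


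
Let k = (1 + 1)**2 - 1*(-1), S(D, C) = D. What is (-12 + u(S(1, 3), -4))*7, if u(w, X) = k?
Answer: -49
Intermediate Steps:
k = 5 (k = 2**2 + 1 = 4 + 1 = 5)
u(w, X) = 5
(-12 + u(S(1, 3), -4))*7 = (-12 + 5)*7 = -7*7 = -49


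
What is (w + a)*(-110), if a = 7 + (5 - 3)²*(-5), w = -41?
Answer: 5940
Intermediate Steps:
a = -13 (a = 7 + 2²*(-5) = 7 + 4*(-5) = 7 - 20 = -13)
(w + a)*(-110) = (-41 - 13)*(-110) = -54*(-110) = 5940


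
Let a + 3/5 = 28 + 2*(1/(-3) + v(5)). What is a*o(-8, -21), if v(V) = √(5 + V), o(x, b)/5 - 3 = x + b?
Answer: -10426/3 - 260*√10 ≈ -4297.5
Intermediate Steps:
o(x, b) = 15 + 5*b + 5*x (o(x, b) = 15 + 5*(x + b) = 15 + 5*(b + x) = 15 + (5*b + 5*x) = 15 + 5*b + 5*x)
a = 401/15 + 2*√10 (a = -⅗ + (28 + 2*(1/(-3) + √(5 + 5))) = -⅗ + (28 + 2*(-⅓ + √10)) = -⅗ + (28 + (-⅔ + 2*√10)) = -⅗ + (82/3 + 2*√10) = 401/15 + 2*√10 ≈ 33.058)
a*o(-8, -21) = (401/15 + 2*√10)*(15 + 5*(-21) + 5*(-8)) = (401/15 + 2*√10)*(15 - 105 - 40) = (401/15 + 2*√10)*(-130) = -10426/3 - 260*√10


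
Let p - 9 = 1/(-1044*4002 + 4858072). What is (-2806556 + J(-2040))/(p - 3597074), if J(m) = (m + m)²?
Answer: -9410872482496/2445946646959 ≈ -3.8475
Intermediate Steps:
J(m) = 4*m² (J(m) = (2*m)² = 4*m²)
p = 6119857/679984 (p = 9 + 1/(-1044*4002 + 4858072) = 9 + 1/(-4178088 + 4858072) = 9 + 1/679984 = 6119857/679984 ≈ 9.0000)
(-2806556 + J(-2040))/(p - 3597074) = (-2806556 + 4*(-2040)²)/(6119857/679984 - 3597074) = (-2806556 + 4*4161600)/(-2445946646959/679984) = (-2806556 + 16646400)*(-679984/2445946646959) = 13839844*(-679984/2445946646959) = -9410872482496/2445946646959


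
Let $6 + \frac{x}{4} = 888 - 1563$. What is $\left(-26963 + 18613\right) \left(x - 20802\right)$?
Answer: $196442100$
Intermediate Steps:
$x = -2724$ ($x = -24 + 4 \left(888 - 1563\right) = -24 + 4 \left(-675\right) = -24 - 2700 = -2724$)
$\left(-26963 + 18613\right) \left(x - 20802\right) = \left(-26963 + 18613\right) \left(-2724 - 20802\right) = \left(-8350\right) \left(-23526\right) = 196442100$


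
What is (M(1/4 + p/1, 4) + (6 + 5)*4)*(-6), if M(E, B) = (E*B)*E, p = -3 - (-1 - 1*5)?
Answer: -1035/2 ≈ -517.50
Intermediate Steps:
p = 3 (p = -3 - (-1 - 5) = -3 - 1*(-6) = -3 + 6 = 3)
M(E, B) = B*E² (M(E, B) = (B*E)*E = B*E²)
(M(1/4 + p/1, 4) + (6 + 5)*4)*(-6) = (4*(1/4 + 3/1)² + (6 + 5)*4)*(-6) = (4*(1*(¼) + 3*1)² + 11*4)*(-6) = (4*(¼ + 3)² + 44)*(-6) = (4*(13/4)² + 44)*(-6) = (4*(169/16) + 44)*(-6) = (169/4 + 44)*(-6) = (345/4)*(-6) = -1035/2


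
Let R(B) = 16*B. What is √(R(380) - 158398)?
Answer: I*√152318 ≈ 390.28*I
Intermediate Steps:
√(R(380) - 158398) = √(16*380 - 158398) = √(6080 - 158398) = √(-152318) = I*√152318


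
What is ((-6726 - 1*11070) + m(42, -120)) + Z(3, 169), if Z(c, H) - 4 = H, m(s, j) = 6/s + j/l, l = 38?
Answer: -2344260/133 ≈ -17626.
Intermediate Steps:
m(s, j) = 6/s + j/38
Z(c, H) = 4 + H
((-6726 - 1*11070) + m(42, -120)) + Z(3, 169) = ((-6726 - 1*11070) + (6/42 + (1/38)*(-120))) + (4 + 169) = ((-6726 - 11070) + (6*(1/42) - 60/19)) + 173 = (-17796 + (⅐ - 60/19)) + 173 = (-17796 - 401/133) + 173 = -2367269/133 + 173 = -2344260/133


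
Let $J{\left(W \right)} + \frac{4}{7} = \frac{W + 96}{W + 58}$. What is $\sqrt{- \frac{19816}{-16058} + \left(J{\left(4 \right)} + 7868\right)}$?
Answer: $\frac{\sqrt{10354205282}}{1147} \approx 88.715$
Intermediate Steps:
$J{\left(W \right)} = - \frac{4}{7} + \frac{96 + W}{58 + W}$ ($J{\left(W \right)} = - \frac{4}{7} + \frac{W + 96}{W + 58} = - \frac{4}{7} + \frac{96 + W}{58 + W}$)
$\sqrt{- \frac{19816}{-16058} + \left(J{\left(4 \right)} + 7868\right)} = \sqrt{- \frac{19816}{-16058} + \left(\frac{440 + 3 \cdot 4}{7 \left(58 + 4\right)} + 7868\right)} = \sqrt{\left(-19816\right) \left(- \frac{1}{16058}\right) + \left(\frac{440 + 12}{7 \cdot 62} + 7868\right)} = \sqrt{\frac{9908}{8029} + \left(\frac{1}{7} \cdot \frac{1}{62} \cdot 452 + 7868\right)} = \sqrt{\frac{9908}{8029} + \left(\frac{226}{217} + 7868\right)} = \sqrt{\frac{9908}{8029} + \frac{1707582}{217}} = \sqrt{\frac{9027206}{1147}} = \frac{\sqrt{10354205282}}{1147}$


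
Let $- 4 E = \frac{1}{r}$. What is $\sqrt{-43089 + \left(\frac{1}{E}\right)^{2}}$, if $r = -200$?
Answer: $\sqrt{596911} \approx 772.6$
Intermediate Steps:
$E = \frac{1}{800}$ ($E = - \frac{1}{4 \left(-200\right)} = \left(- \frac{1}{4}\right) \left(- \frac{1}{200}\right) = \frac{1}{800} \approx 0.00125$)
$\sqrt{-43089 + \left(\frac{1}{E}\right)^{2}} = \sqrt{-43089 + \left(\frac{1}{\frac{1}{800}}\right)^{2}} = \sqrt{-43089 + 800^{2}} = \sqrt{-43089 + 640000} = \sqrt{596911}$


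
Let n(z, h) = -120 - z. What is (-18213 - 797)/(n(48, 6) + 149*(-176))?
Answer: 9505/13196 ≈ 0.72029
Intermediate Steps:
(-18213 - 797)/(n(48, 6) + 149*(-176)) = (-18213 - 797)/((-120 - 1*48) + 149*(-176)) = -19010/((-120 - 48) - 26224) = -19010/(-168 - 26224) = -19010/(-26392) = -19010*(-1/26392) = 9505/13196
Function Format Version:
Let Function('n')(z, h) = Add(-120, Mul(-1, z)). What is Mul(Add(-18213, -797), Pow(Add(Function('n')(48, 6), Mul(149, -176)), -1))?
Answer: Rational(9505, 13196) ≈ 0.72029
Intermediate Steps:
Mul(Add(-18213, -797), Pow(Add(Function('n')(48, 6), Mul(149, -176)), -1)) = Mul(Add(-18213, -797), Pow(Add(Add(-120, Mul(-1, 48)), Mul(149, -176)), -1)) = Mul(-19010, Pow(Add(Add(-120, -48), -26224), -1)) = Mul(-19010, Pow(Add(-168, -26224), -1)) = Mul(-19010, Pow(-26392, -1)) = Mul(-19010, Rational(-1, 26392)) = Rational(9505, 13196)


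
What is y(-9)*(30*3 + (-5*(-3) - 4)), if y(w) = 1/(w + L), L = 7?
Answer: -101/2 ≈ -50.500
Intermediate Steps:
y(w) = 1/(7 + w) (y(w) = 1/(w + 7) = 1/(7 + w))
y(-9)*(30*3 + (-5*(-3) - 4)) = (30*3 + (-5*(-3) - 4))/(7 - 9) = (90 + (15 - 4))/(-2) = -(90 + 11)/2 = -1/2*101 = -101/2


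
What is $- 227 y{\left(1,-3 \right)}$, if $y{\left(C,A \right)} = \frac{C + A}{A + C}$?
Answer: $-227$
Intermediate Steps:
$y{\left(C,A \right)} = 1$ ($y{\left(C,A \right)} = \frac{A + C}{A + C} = 1$)
$- 227 y{\left(1,-3 \right)} = \left(-227\right) 1 = -227$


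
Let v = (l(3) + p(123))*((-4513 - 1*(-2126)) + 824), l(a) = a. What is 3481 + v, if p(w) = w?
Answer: -193457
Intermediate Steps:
v = -196938 (v = (3 + 123)*((-4513 - 1*(-2126)) + 824) = 126*((-4513 + 2126) + 824) = 126*(-2387 + 824) = 126*(-1563) = -196938)
3481 + v = 3481 - 196938 = -193457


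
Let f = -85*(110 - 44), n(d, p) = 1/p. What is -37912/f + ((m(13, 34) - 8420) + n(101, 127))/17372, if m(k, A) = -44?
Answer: 38806391029/6188514420 ≈ 6.2707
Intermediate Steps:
f = -5610 (f = -85*66 = -5610)
-37912/f + ((m(13, 34) - 8420) + n(101, 127))/17372 = -37912/(-5610) + ((-44 - 8420) + 1/127)/17372 = -37912*(-1/5610) + (-8464 + 1/127)*(1/17372) = 18956/2805 - 1074927/127*1/17372 = 18956/2805 - 1074927/2206244 = 38806391029/6188514420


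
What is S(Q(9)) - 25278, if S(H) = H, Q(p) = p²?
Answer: -25197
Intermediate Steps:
S(Q(9)) - 25278 = 9² - 25278 = 81 - 25278 = -25197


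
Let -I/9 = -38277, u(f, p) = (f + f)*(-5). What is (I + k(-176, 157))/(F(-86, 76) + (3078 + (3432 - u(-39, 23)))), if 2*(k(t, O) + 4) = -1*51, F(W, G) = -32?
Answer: 688927/12176 ≈ 56.581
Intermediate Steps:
u(f, p) = -10*f (u(f, p) = (2*f)*(-5) = -10*f)
k(t, O) = -59/2 (k(t, O) = -4 + (-1*51)/2 = -4 + (½)*(-51) = -4 - 51/2 = -59/2)
I = 344493 (I = -9*(-38277) = 344493)
(I + k(-176, 157))/(F(-86, 76) + (3078 + (3432 - u(-39, 23)))) = (344493 - 59/2)/(-32 + (3078 + (3432 - (-10)*(-39)))) = 688927/(2*(-32 + (3078 + (3432 - 1*390)))) = 688927/(2*(-32 + (3078 + (3432 - 390)))) = 688927/(2*(-32 + (3078 + 3042))) = 688927/(2*(-32 + 6120)) = (688927/2)/6088 = (688927/2)*(1/6088) = 688927/12176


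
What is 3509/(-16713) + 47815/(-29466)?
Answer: -100280921/54718362 ≈ -1.8327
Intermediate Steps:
3509/(-16713) + 47815/(-29466) = 3509*(-1/16713) + 47815*(-1/29466) = -3509/16713 - 47815/29466 = -100280921/54718362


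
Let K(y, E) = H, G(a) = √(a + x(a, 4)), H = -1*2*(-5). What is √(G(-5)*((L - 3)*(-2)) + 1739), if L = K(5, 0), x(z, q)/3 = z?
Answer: √(1739 - 28*I*√5) ≈ 41.708 - 0.7506*I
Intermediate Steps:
H = 10 (H = -2*(-5) = 10)
x(z, q) = 3*z
G(a) = 2*√a (G(a) = √(a + 3*a) = √(4*a) = 2*√a)
K(y, E) = 10
L = 10
√(G(-5)*((L - 3)*(-2)) + 1739) = √((2*√(-5))*((10 - 3)*(-2)) + 1739) = √((2*(I*√5))*(7*(-2)) + 1739) = √((2*I*√5)*(-14) + 1739) = √(-28*I*√5 + 1739) = √(1739 - 28*I*√5)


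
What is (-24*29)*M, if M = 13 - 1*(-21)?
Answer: -23664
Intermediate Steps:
M = 34 (M = 13 + 21 = 34)
(-24*29)*M = -24*29*34 = -696*34 = -23664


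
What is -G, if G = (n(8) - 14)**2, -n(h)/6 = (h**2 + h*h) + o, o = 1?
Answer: -620944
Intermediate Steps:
n(h) = -6 - 12*h**2 (n(h) = -6*((h**2 + h*h) + 1) = -6*((h**2 + h**2) + 1) = -6*(2*h**2 + 1) = -6*(1 + 2*h**2) = -6 - 12*h**2)
G = 620944 (G = ((-6 - 12*8**2) - 14)**2 = ((-6 - 12*64) - 14)**2 = ((-6 - 768) - 14)**2 = (-774 - 14)**2 = (-788)**2 = 620944)
-G = -1*620944 = -620944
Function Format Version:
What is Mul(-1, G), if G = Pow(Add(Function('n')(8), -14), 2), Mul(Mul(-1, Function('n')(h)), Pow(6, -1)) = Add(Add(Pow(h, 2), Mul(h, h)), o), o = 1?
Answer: -620944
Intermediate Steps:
Function('n')(h) = Add(-6, Mul(-12, Pow(h, 2))) (Function('n')(h) = Mul(-6, Add(Add(Pow(h, 2), Mul(h, h)), 1)) = Mul(-6, Add(Add(Pow(h, 2), Pow(h, 2)), 1)) = Mul(-6, Add(Mul(2, Pow(h, 2)), 1)) = Mul(-6, Add(1, Mul(2, Pow(h, 2)))) = Add(-6, Mul(-12, Pow(h, 2))))
G = 620944 (G = Pow(Add(Add(-6, Mul(-12, Pow(8, 2))), -14), 2) = Pow(Add(Add(-6, Mul(-12, 64)), -14), 2) = Pow(Add(Add(-6, -768), -14), 2) = Pow(Add(-774, -14), 2) = Pow(-788, 2) = 620944)
Mul(-1, G) = Mul(-1, 620944) = -620944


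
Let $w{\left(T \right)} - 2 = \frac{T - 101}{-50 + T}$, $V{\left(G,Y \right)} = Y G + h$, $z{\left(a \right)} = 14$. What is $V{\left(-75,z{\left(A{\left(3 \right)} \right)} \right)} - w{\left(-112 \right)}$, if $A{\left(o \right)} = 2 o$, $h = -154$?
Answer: $- \frac{65195}{54} \approx -1207.3$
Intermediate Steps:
$V{\left(G,Y \right)} = -154 + G Y$ ($V{\left(G,Y \right)} = Y G - 154 = G Y - 154 = -154 + G Y$)
$w{\left(T \right)} = 2 + \frac{-101 + T}{-50 + T}$ ($w{\left(T \right)} = 2 + \frac{T - 101}{-50 + T} = 2 + \frac{-101 + T}{-50 + T}$)
$V{\left(-75,z{\left(A{\left(3 \right)} \right)} \right)} - w{\left(-112 \right)} = \left(-154 - 1050\right) - \frac{3 \left(-67 - 112\right)}{-50 - 112} = \left(-154 - 1050\right) - 3 \frac{1}{-162} \left(-179\right) = -1204 - 3 \left(- \frac{1}{162}\right) \left(-179\right) = -1204 - \frac{179}{54} = - \frac{65195}{54}$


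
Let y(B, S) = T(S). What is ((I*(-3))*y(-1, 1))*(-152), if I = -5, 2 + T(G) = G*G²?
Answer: 2280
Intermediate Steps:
T(G) = -2 + G³ (T(G) = -2 + G*G² = -2 + G³)
y(B, S) = -2 + S³
((I*(-3))*y(-1, 1))*(-152) = ((-5*(-3))*(-2 + 1³))*(-152) = (15*(-2 + 1))*(-152) = (15*(-1))*(-152) = -15*(-152) = 2280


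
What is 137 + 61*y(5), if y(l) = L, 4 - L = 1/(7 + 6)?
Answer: 4892/13 ≈ 376.31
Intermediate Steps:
L = 51/13 (L = 4 - 1/(7 + 6) = 4 - 1/13 = 51/13 ≈ 3.9231)
y(l) = 51/13
137 + 61*y(5) = 137 + 61*(51/13) = 137 + 3111/13 = 4892/13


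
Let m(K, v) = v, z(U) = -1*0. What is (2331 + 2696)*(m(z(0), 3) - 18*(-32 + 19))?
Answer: 1191399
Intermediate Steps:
z(U) = 0
(2331 + 2696)*(m(z(0), 3) - 18*(-32 + 19)) = (2331 + 2696)*(3 - 18*(-32 + 19)) = 5027*(3 - 18*(-13)) = 5027*(3 + 234) = 5027*237 = 1191399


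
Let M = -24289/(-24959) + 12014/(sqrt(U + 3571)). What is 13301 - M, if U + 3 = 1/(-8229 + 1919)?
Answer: 331955370/24959 - 12014*sqrt(2899262010)/3216297 ≈ 13099.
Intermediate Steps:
U = -18931/6310 (U = -3 + 1/(-8229 + 1919) = -3 + 1/(-6310) = -3 - 1/6310 = -18931/6310 ≈ -3.0002)
M = 24289/24959 + 12014*sqrt(2899262010)/3216297 (M = -24289/(-24959) + 12014/(sqrt(-18931/6310 + 3571)) = -24289*(-1/24959) + 12014/(sqrt(22514079/6310)) = 24289/24959 + 12014/((7*sqrt(2899262010)/6310)) = 24289/24959 + 12014*(sqrt(2899262010)/3216297) = 24289/24959 + 12014*sqrt(2899262010)/3216297 ≈ 202.10)
13301 - M = 13301 - (24289/24959 + 12014*sqrt(2899262010)/3216297) = 13301 + (-24289/24959 - 12014*sqrt(2899262010)/3216297) = 331955370/24959 - 12014*sqrt(2899262010)/3216297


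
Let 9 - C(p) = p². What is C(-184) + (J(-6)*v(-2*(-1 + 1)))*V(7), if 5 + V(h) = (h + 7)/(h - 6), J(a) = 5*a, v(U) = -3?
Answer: -33037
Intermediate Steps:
C(p) = 9 - p²
V(h) = -5 + (7 + h)/(-6 + h) (V(h) = -5 + (h + 7)/(h - 6) = -5 + (7 + h)/(-6 + h))
C(-184) + (J(-6)*v(-2*(-1 + 1)))*V(7) = (9 - 1*(-184)²) + ((5*(-6))*(-3))*((37 - 4*7)/(-6 + 7)) = (9 - 1*33856) + (-30*(-3))*((37 - 28)/1) = (9 - 33856) + 90*(1*9) = -33847 + 90*9 = -33847 + 810 = -33037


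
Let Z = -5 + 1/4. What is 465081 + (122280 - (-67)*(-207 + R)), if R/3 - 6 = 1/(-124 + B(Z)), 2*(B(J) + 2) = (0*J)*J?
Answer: 24137249/42 ≈ 5.7470e+5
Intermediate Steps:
Z = -19/4 (Z = -5 + 1*(¼) = -5 + ¼ = -19/4 ≈ -4.7500)
B(J) = -2 (B(J) = -2 + ((0*J)*J)/2 = -2 + (0*J)/2 = -2 + (½)*0 = -2 + 0 = -2)
R = 755/42 (R = 18 + 3/(-124 - 2) = 18 + 3/(-126) = 18 + 3*(-1/126) = 18 - 1/42 = 755/42 ≈ 17.976)
465081 + (122280 - (-67)*(-207 + R)) = 465081 + (122280 - (-67)*(-207 + 755/42)) = 465081 + (122280 - (-67)*(-7939)/42) = 465081 + (122280 - 1*531913/42) = 465081 + (122280 - 531913/42) = 465081 + 4603847/42 = 24137249/42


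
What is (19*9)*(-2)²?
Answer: 684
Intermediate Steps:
(19*9)*(-2)² = 171*4 = 684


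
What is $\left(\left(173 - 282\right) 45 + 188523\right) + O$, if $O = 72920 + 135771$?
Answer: $392309$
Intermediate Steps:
$O = 208691$
$\left(\left(173 - 282\right) 45 + 188523\right) + O = \left(\left(173 - 282\right) 45 + 188523\right) + 208691 = \left(\left(-109\right) 45 + 188523\right) + 208691 = \left(-4905 + 188523\right) + 208691 = 183618 + 208691 = 392309$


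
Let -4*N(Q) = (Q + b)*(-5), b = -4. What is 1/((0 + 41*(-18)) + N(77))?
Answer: -4/2587 ≈ -0.0015462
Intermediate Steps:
N(Q) = -5 + 5*Q/4 (N(Q) = -(Q - 4)*(-5)/4 = -(-4 + Q)*(-5)/4 = -(20 - 5*Q)/4 = -5 + 5*Q/4)
1/((0 + 41*(-18)) + N(77)) = 1/((0 + 41*(-18)) + (-5 + (5/4)*77)) = 1/((0 - 738) + (-5 + 385/4)) = 1/(-738 + 365/4) = 1/(-2587/4) = -4/2587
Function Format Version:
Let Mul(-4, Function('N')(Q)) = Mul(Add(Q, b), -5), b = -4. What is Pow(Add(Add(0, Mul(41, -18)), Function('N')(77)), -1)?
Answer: Rational(-4, 2587) ≈ -0.0015462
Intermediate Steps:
Function('N')(Q) = Add(-5, Mul(Rational(5, 4), Q)) (Function('N')(Q) = Mul(Rational(-1, 4), Mul(Add(Q, -4), -5)) = Mul(Rational(-1, 4), Mul(Add(-4, Q), -5)) = Mul(Rational(-1, 4), Add(20, Mul(-5, Q))) = Add(-5, Mul(Rational(5, 4), Q)))
Pow(Add(Add(0, Mul(41, -18)), Function('N')(77)), -1) = Pow(Add(Add(0, Mul(41, -18)), Add(-5, Mul(Rational(5, 4), 77))), -1) = Pow(Add(Add(0, -738), Add(-5, Rational(385, 4))), -1) = Pow(Add(-738, Rational(365, 4)), -1) = Pow(Rational(-2587, 4), -1) = Rational(-4, 2587)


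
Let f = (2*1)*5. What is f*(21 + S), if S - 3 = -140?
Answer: -1160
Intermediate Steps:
f = 10 (f = 2*5 = 10)
S = -137 (S = 3 - 140 = -137)
f*(21 + S) = 10*(21 - 137) = 10*(-116) = -1160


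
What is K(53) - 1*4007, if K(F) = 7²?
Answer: -3958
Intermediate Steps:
K(F) = 49
K(53) - 1*4007 = 49 - 1*4007 = 49 - 4007 = -3958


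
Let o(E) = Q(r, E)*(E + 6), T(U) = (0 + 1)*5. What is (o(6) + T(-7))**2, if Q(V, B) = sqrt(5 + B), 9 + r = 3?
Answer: 1609 + 120*sqrt(11) ≈ 2007.0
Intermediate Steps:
r = -6 (r = -9 + 3 = -6)
T(U) = 5 (T(U) = 1*5 = 5)
o(E) = sqrt(5 + E)*(6 + E) (o(E) = sqrt(5 + E)*(E + 6) = sqrt(5 + E)*(6 + E))
(o(6) + T(-7))**2 = (sqrt(5 + 6)*(6 + 6) + 5)**2 = (sqrt(11)*12 + 5)**2 = (12*sqrt(11) + 5)**2 = (5 + 12*sqrt(11))**2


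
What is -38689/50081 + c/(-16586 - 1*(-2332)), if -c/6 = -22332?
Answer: -3630963179/356927287 ≈ -10.173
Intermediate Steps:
c = 133992 (c = -6*(-22332) = 133992)
-38689/50081 + c/(-16586 - 1*(-2332)) = -38689/50081 + 133992/(-16586 - 1*(-2332)) = -38689*1/50081 + 133992/(-16586 + 2332) = -38689/50081 + 133992/(-14254) = -38689/50081 + 133992*(-1/14254) = -38689/50081 - 66996/7127 = -3630963179/356927287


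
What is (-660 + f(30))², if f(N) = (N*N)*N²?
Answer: 655031235600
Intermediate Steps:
f(N) = N⁴ (f(N) = N²*N² = N⁴)
(-660 + f(30))² = (-660 + 30⁴)² = (-660 + 810000)² = 809340² = 655031235600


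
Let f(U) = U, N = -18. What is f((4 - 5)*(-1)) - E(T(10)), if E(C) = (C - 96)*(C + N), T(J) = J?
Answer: -687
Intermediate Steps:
E(C) = (-96 + C)*(-18 + C) (E(C) = (C - 96)*(C - 18) = (-96 + C)*(-18 + C))
f((4 - 5)*(-1)) - E(T(10)) = (4 - 5)*(-1) - (1728 + 10² - 114*10) = -1*(-1) - (1728 + 100 - 1140) = 1 - 1*688 = 1 - 688 = -687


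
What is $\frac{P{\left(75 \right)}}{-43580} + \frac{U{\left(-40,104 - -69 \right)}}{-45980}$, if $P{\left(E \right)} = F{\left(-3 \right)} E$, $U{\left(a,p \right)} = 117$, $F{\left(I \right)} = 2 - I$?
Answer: $- \frac{279267}{25047605} \approx -0.011149$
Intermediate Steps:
$P{\left(E \right)} = 5 E$ ($P{\left(E \right)} = \left(2 - -3\right) E = \left(2 + 3\right) E = 5 E$)
$\frac{P{\left(75 \right)}}{-43580} + \frac{U{\left(-40,104 - -69 \right)}}{-45980} = \frac{5 \cdot 75}{-43580} + \frac{117}{-45980} = 375 \left(- \frac{1}{43580}\right) + 117 \left(- \frac{1}{45980}\right) = - \frac{75}{8716} - \frac{117}{45980} = - \frac{279267}{25047605}$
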